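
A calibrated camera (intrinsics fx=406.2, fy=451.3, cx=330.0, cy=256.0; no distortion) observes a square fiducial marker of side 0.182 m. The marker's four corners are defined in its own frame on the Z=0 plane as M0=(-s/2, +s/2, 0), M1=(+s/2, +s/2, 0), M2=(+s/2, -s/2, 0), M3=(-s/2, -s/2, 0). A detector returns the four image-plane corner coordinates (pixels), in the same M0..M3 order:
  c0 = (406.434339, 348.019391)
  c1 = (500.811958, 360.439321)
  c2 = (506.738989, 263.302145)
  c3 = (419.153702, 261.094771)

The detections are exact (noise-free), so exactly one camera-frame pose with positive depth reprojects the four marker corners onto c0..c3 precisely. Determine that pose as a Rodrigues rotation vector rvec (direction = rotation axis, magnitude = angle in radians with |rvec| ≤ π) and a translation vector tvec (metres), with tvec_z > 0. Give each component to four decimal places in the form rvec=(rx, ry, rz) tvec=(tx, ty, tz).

rvec=(-0.4588, 0.4865, 0.1344) tvec=(0.2600, 0.0929, 0.8373)

Intrinsics K: fx=406.2, fy=451.3, cx=330.0, cy=256.0
Marker side s = 0.182 m; corners in marker frame (Z=0):
  M0 = (-0.0910, +0.0910, 0)
  M1 = (+0.0910, +0.0910, 0)
  M2 = (+0.0910, -0.0910, 0)
  M3 = (-0.0910, -0.0910, 0)
Detected image corners:
  c0 = (406.434339, 348.019391) px
  c1 = (500.811958, 360.439321) px
  c2 = (506.738989, 263.302145) px
  c3 = (419.153702, 261.094771) px
Planar DLT: solve 8×8 A·h = b for H (H[2,2]=1):
  H  [+236.75298 -267.07025 +456.11386]
  H  [-137.45180 +359.69325 +306.06010]
  H  [-0.57246 -0.46886 +1.00000]
B = K⁻¹H; ‖b₁‖=1.194256, ‖b₂‖=1.194256; λ = 2/(‖b₁‖+‖b₂‖) = 0.837342, sign → tz>0 ⇒ λ=+0.837342
r₁ = λ·B[:,0] = (+0.87747,+0.01688,-0.47934); r₂ = λ·B[:,1] = (-0.23159,+0.89008,-0.39260)
r₃ = r₁×r₂ = (+0.42002,+0.45550,+0.78492); SVD([r₁ r₂ r₃]) → R = UVᵀ:
  R  [+0.87747 -0.23159 +0.42002]
  R  [+0.01688 +0.89008 +0.45550]
  R  [-0.47934 -0.39260 +0.78492]
t = (+0.25997, +0.09288, +0.83734) m
tr R = 2.552459; θ = arccos((tr R − 1)/2) = 0.682133 rad = 39.083°
axis k = ((R−Rᵀ)₃₂, (R−Rᵀ)₁₃, (R−Rᵀ)₂₁) / (2 sinθ) = (-0.672613, +0.713274, +0.197058)
rvec = θ·k = (-0.458812, +0.486548, +0.134420)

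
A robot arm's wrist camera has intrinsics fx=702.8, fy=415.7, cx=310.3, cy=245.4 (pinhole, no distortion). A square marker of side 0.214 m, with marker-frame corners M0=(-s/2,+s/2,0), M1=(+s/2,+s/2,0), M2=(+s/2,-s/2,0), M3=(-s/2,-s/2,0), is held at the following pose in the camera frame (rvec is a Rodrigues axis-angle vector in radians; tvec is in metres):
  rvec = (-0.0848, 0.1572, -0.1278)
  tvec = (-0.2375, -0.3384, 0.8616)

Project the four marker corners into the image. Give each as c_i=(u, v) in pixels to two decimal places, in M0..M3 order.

c0=(43.43, 140.77) c1=(209.49, 122.53) c2=(190.75, 22.66) c3=(29.14, 44.11)

Intrinsics K: fx=702.8, fy=415.7, cx=310.3, cy=245.4
Marker side s = 0.214 m; corners in marker frame (Z=0):
  M0 = (-0.1070, +0.1070, 0)
  M1 = (+0.1070, +0.1070, 0)
  M2 = (+0.1070, -0.1070, 0)
  M3 = (-0.1070, -0.1070, 0)
rvec = (-0.0848, 0.1572, -0.1278), |rvec| = θ = 0.21963 rad = 12.584°
Rodrigues: sinθ=0.21786, 1−cosθ=0.02402; R = I + sinθ·[k]× + (1−cosθ)·[k]×²:
    [+0.97956 +0.12014 +0.16134]
    [-0.13341 +0.98829 +0.07412]
    [-0.15054 -0.09412 +0.98411]
t = (-0.2375, -0.3384, 0.8616) m
M0: Pc = R·M0+t = (-0.32946, -0.21838, +0.86764); u = 702.8·(-0.32946)/0.86764 + 310.3 = 43.4333, v = 415.7·(-0.21838)/0.86764 + 245.4 = 140.7712
M1: Pc = R·M1+t = (-0.11983, -0.24693, +0.83542); u = 702.8·(-0.11983)/0.83542 + 310.3 = 209.4906, v = 415.7·(-0.24693)/0.83542 + 245.4 = 122.5298
M2: Pc = R·M2+t = (-0.14554, -0.45842, +0.85556); u = 702.8·(-0.14554)/0.85556 + 310.3 = 190.7452, v = 415.7·(-0.45842)/0.85556 + 245.4 = 22.6626
M3: Pc = R·M3+t = (-0.35517, -0.42987, +0.88778); u = 702.8·(-0.35517)/0.88778 + 310.3 = 29.1358, v = 415.7·(-0.42987)/0.88778 + 245.4 = 44.1141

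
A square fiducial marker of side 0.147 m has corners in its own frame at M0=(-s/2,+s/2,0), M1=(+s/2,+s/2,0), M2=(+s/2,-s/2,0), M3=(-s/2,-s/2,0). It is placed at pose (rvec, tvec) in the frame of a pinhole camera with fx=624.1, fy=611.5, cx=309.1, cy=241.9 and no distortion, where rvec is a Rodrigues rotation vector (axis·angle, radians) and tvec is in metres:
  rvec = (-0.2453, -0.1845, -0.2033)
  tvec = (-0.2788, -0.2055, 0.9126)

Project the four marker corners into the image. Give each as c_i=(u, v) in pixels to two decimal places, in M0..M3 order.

c0=(73.06, 156.74) c1=(177.77, 142.16) c2=(160.81, 55.15) c3=(59.26, 66.34)

Intrinsics K: fx=624.1, fy=611.5, cx=309.1, cy=241.9
Marker side s = 0.147 m; corners in marker frame (Z=0):
  M0 = (-0.0735, +0.0735, 0)
  M1 = (+0.0735, +0.0735, 0)
  M2 = (+0.0735, -0.0735, 0)
  M3 = (-0.0735, -0.0735, 0)
rvec = (-0.2453, -0.1845, -0.2033), |rvec| = θ = 0.36816 rad = 21.094°
Rodrigues: sinθ=0.35990, 1−cosθ=0.06701; R = I + sinθ·[k]× + (1−cosθ)·[k]×²:
    [+0.96274 +0.22111 -0.15571]
    [-0.17636 +0.94982 +0.25834]
    [+0.20501 -0.22125 +0.95342]
t = (-0.2788, -0.2055, 0.9126) m
M0: Pc = R·M0+t = (-0.33331, -0.12273, +0.88127); u = 624.1·(-0.33331)/0.88127 + 309.1 = 73.0559, v = 611.5·(-0.12273)/0.88127 + 241.9 = 156.7425
M1: Pc = R·M1+t = (-0.19179, -0.14865, +0.91141); u = 624.1·(-0.19179)/0.91141 + 309.1 = 177.7709, v = 611.5·(-0.14865)/0.91141 + 241.9 = 142.1639
M2: Pc = R·M2+t = (-0.22429, -0.28827, +0.94393); u = 624.1·(-0.22429)/0.94393 + 309.1 = 160.8055, v = 611.5·(-0.28827)/0.94393 + 241.9 = 55.1492
M3: Pc = R·M3+t = (-0.36581, -0.26235, +0.91379); u = 624.1·(-0.36581)/0.91379 + 309.1 = 59.2581, v = 611.5·(-0.26235)/0.91379 + 241.9 = 66.3391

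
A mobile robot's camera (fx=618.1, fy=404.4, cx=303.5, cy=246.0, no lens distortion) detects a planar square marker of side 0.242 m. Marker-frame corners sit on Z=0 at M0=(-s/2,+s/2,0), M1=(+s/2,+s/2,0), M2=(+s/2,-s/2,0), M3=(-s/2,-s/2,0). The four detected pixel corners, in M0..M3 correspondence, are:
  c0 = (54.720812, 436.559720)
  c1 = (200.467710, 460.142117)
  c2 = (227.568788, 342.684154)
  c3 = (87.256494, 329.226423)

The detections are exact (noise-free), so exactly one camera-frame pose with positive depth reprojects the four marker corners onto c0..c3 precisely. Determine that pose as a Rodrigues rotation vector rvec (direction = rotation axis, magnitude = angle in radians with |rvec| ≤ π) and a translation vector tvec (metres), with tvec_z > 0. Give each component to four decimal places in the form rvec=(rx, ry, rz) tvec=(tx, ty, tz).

rvec=(-0.2269, 0.3018, 0.0971) tvec=(-0.2410, 0.3250, 0.9112)

Intrinsics K: fx=618.1, fy=404.4, cx=303.5, cy=246.0
Marker side s = 0.242 m; corners in marker frame (Z=0):
  M0 = (-0.1210, +0.1210, 0)
  M1 = (+0.1210, +0.1210, 0)
  M2 = (+0.1210, -0.1210, 0)
  M3 = (-0.1210, -0.1210, 0)
Detected image corners:
  c0 = (54.720812, 436.559720) px
  c1 = (200.467710, 460.142117) px
  c2 = (227.568788, 342.684154) px
  c3 = (87.256494, 329.226423) px
Planar DLT: solve 8×8 A·h = b for H (H[2,2]=1):
  H  [+543.00459 -155.99407 +140.01500]
  H  [-55.36110 +374.64891 +390.23554]
  H  [-0.33486 -0.22682 +1.00000]
B = K⁻¹H; ‖b₁‖=1.097403, ‖b₂‖=1.097403; λ = 2/(‖b₁‖+‖b₂‖) = 0.911242, sign → tz>0 ⇒ λ=+0.911242
r₁ = λ·B[:,0] = (+0.95036,+0.06087,-0.30514); r₂ = λ·B[:,1] = (-0.12849,+0.96993,-0.20669)
r₃ = r₁×r₂ = (+0.28338,+0.23563,+0.92961); SVD([r₁ r₂ r₃]) → R = UVᵀ:
  R  [+0.95036 -0.12849 +0.28338]
  R  [+0.06087 +0.96993 +0.23563]
  R  [-0.30514 -0.20669 +0.92961]
t = (-0.24102, +0.32501, +0.91124) m
tr R = 2.849902; θ = arccos((tr R − 1)/2) = 0.389890 rad = 22.339°
axis k = ((R−Rᵀ)₃₂, (R−Rᵀ)₁₃, (R−Rᵀ)₂₁) / (2 sinθ) = (-0.581872, +0.774192, +0.249101)
rvec = θ·k = (-0.226866, +0.301850, +0.097122)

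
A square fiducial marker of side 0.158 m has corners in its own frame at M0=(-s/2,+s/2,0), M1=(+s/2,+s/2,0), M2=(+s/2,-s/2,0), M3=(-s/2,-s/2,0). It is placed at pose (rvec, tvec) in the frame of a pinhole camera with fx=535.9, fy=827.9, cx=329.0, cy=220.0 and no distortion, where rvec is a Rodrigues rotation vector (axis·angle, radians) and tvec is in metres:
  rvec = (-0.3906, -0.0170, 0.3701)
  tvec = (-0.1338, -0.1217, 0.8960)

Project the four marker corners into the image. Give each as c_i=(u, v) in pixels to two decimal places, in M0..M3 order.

c0=(184.30, 142.06) c1=(274.49, 195.26) c2=(310.09, 74.94) c3=(225.32, 26.24)

Intrinsics K: fx=535.9, fy=827.9, cx=329.0, cy=220.0
Marker side s = 0.158 m; corners in marker frame (Z=0):
  M0 = (-0.0790, +0.0790, 0)
  M1 = (+0.0790, +0.0790, 0)
  M2 = (+0.0790, -0.0790, 0)
  M3 = (-0.0790, -0.0790, 0)
rvec = (-0.3906, -0.0170, 0.3701), |rvec| = θ = 0.53836 rad = 30.846°
Rodrigues: sinθ=0.51273, 1−cosθ=0.14145; R = I + sinθ·[k]× + (1−cosθ)·[k]×²:
    [+0.93301 -0.34924 -0.08674]
    [+0.35572 +0.85869 +0.36893]
    [-0.05436 -0.37507 +0.92540]
t = (-0.1338, -0.1217, 0.8960) m
M0: Pc = R·M0+t = (-0.23510, -0.08197, +0.87066); u = 535.9·(-0.23510)/0.87066 + 329.0 = 184.2956, v = 827.9·(-0.08197)/0.87066 + 220.0 = 142.0606
M1: Pc = R·M1+t = (-0.08768, -0.02576, +0.86207); u = 535.9·(-0.08768)/0.86207 + 329.0 = 274.4933, v = 827.9·(-0.02576)/0.86207 + 220.0 = 195.2598
M2: Pc = R·M2+t = (-0.03250, -0.16143, +0.92134); u = 535.9·(-0.03250)/0.92134 + 329.0 = 310.0949, v = 827.9·(-0.16143)/0.92134 + 220.0 = 74.9370
M3: Pc = R·M3+t = (-0.17992, -0.21764, +0.92993); u = 535.9·(-0.17992)/0.92993 + 329.0 = 225.3164, v = 827.9·(-0.21764)/0.92993 + 220.0 = 26.2393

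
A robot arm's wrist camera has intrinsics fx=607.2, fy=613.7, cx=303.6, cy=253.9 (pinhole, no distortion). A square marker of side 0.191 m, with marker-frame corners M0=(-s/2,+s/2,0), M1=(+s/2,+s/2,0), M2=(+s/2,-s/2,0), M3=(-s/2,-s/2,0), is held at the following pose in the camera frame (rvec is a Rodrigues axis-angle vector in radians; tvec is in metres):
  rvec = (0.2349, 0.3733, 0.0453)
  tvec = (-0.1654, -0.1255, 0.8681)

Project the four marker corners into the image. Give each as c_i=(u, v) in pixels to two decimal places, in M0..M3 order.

Intrinsics K: fx=607.2, fy=613.7, cx=303.6, cy=253.9
Marker side s = 0.191 m; corners in marker frame (Z=0):
  M0 = (-0.0955, +0.0955, 0)
  M1 = (+0.0955, +0.0955, 0)
  M2 = (+0.0955, -0.0955, 0)
  M3 = (-0.0955, -0.0955, 0)
rvec = (0.2349, 0.3733, 0.0453), |rvec| = θ = 0.44338 rad = 25.404°
Rodrigues: sinθ=0.42899, 1−cosθ=0.09669; R = I + sinθ·[k]× + (1−cosθ)·[k]×²:
    [+0.93045 -0.00070 +0.36642]
    [+0.08696 +0.97185 -0.21896]
    [-0.35596 +0.23560 +0.90432]
t = (-0.1654, -0.1255, 0.8681) m
M0: Pc = R·M0+t = (-0.25432, -0.04099, +0.92459); u = 607.2·(-0.25432)/0.92459 + 303.6 = 136.5796, v = 613.7·(-0.04099)/0.92459 + 253.9 = 226.6908
M1: Pc = R·M1+t = (-0.07661, -0.02438, +0.85661); u = 607.2·(-0.07661)/0.85661 + 303.6 = 249.2961, v = 613.7·(-0.02438)/0.85661 + 253.9 = 236.4309
M2: Pc = R·M2+t = (-0.07648, -0.21001, +0.81161); u = 607.2·(-0.07648)/0.81161 + 303.6 = 246.3853, v = 613.7·(-0.21001)/0.81161 + 253.9 = 95.1023
M3: Pc = R·M3+t = (-0.25419, -0.22662, +0.87959); u = 607.2·(-0.25419)/0.87959 + 303.6 = 128.1273, v = 613.7·(-0.22662)/0.87959 + 253.9 = 95.7878

c0=(136.58, 226.69) c1=(249.30, 236.43) c2=(246.39, 95.10) c3=(128.13, 95.79)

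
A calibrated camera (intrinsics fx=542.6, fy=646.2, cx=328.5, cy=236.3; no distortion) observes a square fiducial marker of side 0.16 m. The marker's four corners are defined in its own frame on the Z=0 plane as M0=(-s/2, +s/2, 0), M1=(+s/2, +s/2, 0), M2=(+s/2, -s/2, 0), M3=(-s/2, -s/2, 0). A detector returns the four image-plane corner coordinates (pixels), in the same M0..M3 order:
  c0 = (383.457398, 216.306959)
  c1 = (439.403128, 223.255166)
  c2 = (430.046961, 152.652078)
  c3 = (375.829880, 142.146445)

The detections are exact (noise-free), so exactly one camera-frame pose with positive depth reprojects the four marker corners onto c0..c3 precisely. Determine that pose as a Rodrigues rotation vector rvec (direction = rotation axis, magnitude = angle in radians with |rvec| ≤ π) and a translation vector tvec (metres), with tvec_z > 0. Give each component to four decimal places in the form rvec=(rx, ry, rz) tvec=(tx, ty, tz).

rvec=(-0.3445, -0.4664, -0.0034) tvec=(0.1914, -0.1080, 1.3090)

Intrinsics K: fx=542.6, fy=646.2, cx=328.5, cy=236.3
Marker side s = 0.16 m; corners in marker frame (Z=0):
  M0 = (-0.0800, +0.0800, 0)
  M1 = (+0.0800, +0.0800, 0)
  M2 = (+0.0800, -0.0800, 0)
  M3 = (-0.0800, -0.0800, 0)
Detected image corners:
  c0 = (383.457398, 216.306959) px
  c1 = (439.403128, 223.255166) px
  c2 = (430.046961, 152.652078) px
  c3 = (375.829880, 142.146445) px
Planar DLT: solve 8×8 A·h = b for H (H[2,2]=1):
  H  [+481.40943 -47.80922 +407.84276]
  H  [+116.65037 +406.53482 +182.98947]
  H  [+0.33709 -0.24812 +1.00000]
B = K⁻¹H; ‖b₁‖=0.763935, ‖b₂‖=0.763935; λ = 2/(‖b₁‖+‖b₂‖) = 1.309012, sign → tz>0 ⇒ λ=+1.309012
r₁ = λ·B[:,0] = (+0.89425,+0.07494,+0.44126); r₂ = λ·B[:,1] = (+0.08129,+0.94229,-0.32479)
r₃ = r₁×r₂ = (-0.44013,+0.32631,+0.83654); SVD([r₁ r₂ r₃]) → R = UVᵀ:
  R  [+0.89425 +0.08129 -0.44013]
  R  [+0.07494 +0.94229 +0.32631]
  R  [+0.44126 -0.32479 +0.83654]
t = (+0.19141, -0.10799, +1.30901) m
tr R = 2.673079; θ = arccos((tr R − 1)/2) = 0.579860 rad = 33.224°
axis k = ((R−Rᵀ)₃₂, (R−Rᵀ)₁₃, (R−Rᵀ)₂₁) / (2 sinθ) = (-0.594168, -0.804320, -0.005795)
rvec = θ·k = (-0.344534, -0.466393, -0.003360)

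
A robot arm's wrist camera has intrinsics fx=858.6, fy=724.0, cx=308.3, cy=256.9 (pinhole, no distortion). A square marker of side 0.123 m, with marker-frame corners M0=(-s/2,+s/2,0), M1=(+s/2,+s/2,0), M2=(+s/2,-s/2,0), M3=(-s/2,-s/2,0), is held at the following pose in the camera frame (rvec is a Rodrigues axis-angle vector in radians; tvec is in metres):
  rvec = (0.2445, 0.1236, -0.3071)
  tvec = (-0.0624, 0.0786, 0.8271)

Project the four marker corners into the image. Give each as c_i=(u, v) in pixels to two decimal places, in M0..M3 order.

c0=(206.00, 387.07) c1=(323.85, 359.71) c2=(283.21, 260.80) c3=(162.45, 291.38)

Intrinsics K: fx=858.6, fy=724.0, cx=308.3, cy=256.9
Marker side s = 0.123 m; corners in marker frame (Z=0):
  M0 = (-0.0615, +0.0615, 0)
  M1 = (+0.0615, +0.0615, 0)
  M2 = (+0.0615, -0.0615, 0)
  M3 = (-0.0615, -0.0615, 0)
rvec = (0.2445, 0.1236, -0.3071), |rvec| = θ = 0.41154 rad = 23.580°
Rodrigues: sinθ=0.40002, 1−cosθ=0.08350; R = I + sinθ·[k]× + (1−cosθ)·[k]×²:
    [+0.94598 +0.31340 +0.08312]
    [-0.28361 +0.92404 -0.25637]
    [-0.15716 +0.21894 +0.96300]
t = (-0.0624, 0.0786, 0.8271) m
M0: Pc = R·M0+t = (-0.10130, +0.15287, +0.85023); u = 858.6·(-0.10130)/0.85023 + 308.3 = 205.9995, v = 724.0·(+0.15287)/0.85023 + 256.9 = 387.0740
M1: Pc = R·M1+t = (+0.01505, +0.11799, +0.83090); u = 858.6·(+0.01505)/0.83090 + 308.3 = 323.8535, v = 724.0·(+0.11799)/0.83090 + 256.9 = 359.7068
M2: Pc = R·M2+t = (-0.02350, +0.00433, +0.80397); u = 858.6·(-0.02350)/0.80397 + 308.3 = 283.2066, v = 724.0·(+0.00433)/0.80397 + 256.9 = 260.7993
M3: Pc = R·M3+t = (-0.13985, +0.03921, +0.82330); u = 858.6·(-0.13985)/0.82330 + 308.3 = 162.4520, v = 724.0·(+0.03921)/0.82330 + 256.9 = 291.3839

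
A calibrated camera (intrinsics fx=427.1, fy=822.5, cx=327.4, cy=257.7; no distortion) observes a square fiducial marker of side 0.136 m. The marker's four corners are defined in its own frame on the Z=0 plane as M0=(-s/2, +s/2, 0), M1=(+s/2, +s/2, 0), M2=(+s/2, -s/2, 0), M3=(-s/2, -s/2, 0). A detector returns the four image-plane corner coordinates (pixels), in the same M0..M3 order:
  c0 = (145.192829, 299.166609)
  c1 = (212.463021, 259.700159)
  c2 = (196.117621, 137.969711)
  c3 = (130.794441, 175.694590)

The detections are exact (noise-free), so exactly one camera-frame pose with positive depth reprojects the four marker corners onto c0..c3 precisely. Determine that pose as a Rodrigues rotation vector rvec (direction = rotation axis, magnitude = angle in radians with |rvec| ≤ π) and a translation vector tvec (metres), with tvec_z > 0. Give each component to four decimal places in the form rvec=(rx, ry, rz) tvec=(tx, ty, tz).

rvec=(-0.1936, -0.0001, -0.2997) tvec=(-0.3098, -0.0417, 0.8466)

Intrinsics K: fx=427.1, fy=822.5, cx=327.4, cy=257.7
Marker side s = 0.136 m; corners in marker frame (Z=0):
  M0 = (-0.0680, +0.0680, 0)
  M1 = (+0.0680, +0.0680, 0)
  M2 = (+0.0680, -0.0680, 0)
  M3 = (-0.0680, -0.0680, 0)
Detected image corners:
  c0 = (145.192829, 299.166609) px
  c1 = (212.463021, 259.700159) px
  c2 = (196.117621, 137.969711) px
  c3 = (130.794441, 175.694590) px
Planar DLT: solve 8×8 A·h = b for H (H[2,2]=1):
  H  [+493.18359 +74.73963 +171.10161]
  H  [-276.28014 +852.64169 +217.15517]
  H  [+0.03399 -0.22382 +1.00000]
B = K⁻¹H; ‖b₁‖=1.181166, ‖b₂‖=1.181166; λ = 2/(‖b₁‖+‖b₂‖) = 0.846621, sign → tz>0 ⇒ λ=+0.846621
r₁ = λ·B[:,0] = (+0.95556,-0.29340,+0.02878); r₂ = λ·B[:,1] = (+0.29341,+0.93702,-0.18949)
r₃ = r₁×r₂ = (+0.02863,+0.18951,+0.98146); SVD([r₁ r₂ r₃]) → R = UVᵀ:
  R  [+0.95556 +0.29341 +0.02863]
  R  [-0.29340 +0.93702 +0.18951]
  R  [+0.02878 -0.18949 +0.98146]
t = (-0.30982, -0.04173, +0.84662) m
tr R = 2.874035; θ = arccos((tr R − 1)/2) = 0.356805 rad = 20.443°
axis k = ((R−Rᵀ)₃₂, (R−Rᵀ)₁₃, (R−Rᵀ)₂₁) / (2 sinθ) = (-0.542552, -0.000203, -0.840022)
rvec = θ·k = (-0.193586, -0.000072, -0.299724)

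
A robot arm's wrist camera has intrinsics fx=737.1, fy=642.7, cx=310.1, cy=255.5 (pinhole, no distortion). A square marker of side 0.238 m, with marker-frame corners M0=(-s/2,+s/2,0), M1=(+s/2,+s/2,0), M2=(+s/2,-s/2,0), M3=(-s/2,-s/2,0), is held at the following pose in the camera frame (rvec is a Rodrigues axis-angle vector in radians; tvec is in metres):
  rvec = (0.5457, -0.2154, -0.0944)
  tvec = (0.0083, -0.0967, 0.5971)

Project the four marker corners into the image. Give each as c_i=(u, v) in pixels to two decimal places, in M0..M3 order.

c0=(190.33, 277.61) c1=(448.61, 243.42) c2=(469.62, 6.52) c3=(150.36, 29.48)

Intrinsics K: fx=737.1, fy=642.7, cx=310.1, cy=255.5
Marker side s = 0.238 m; corners in marker frame (Z=0):
  M0 = (-0.1190, +0.1190, 0)
  M1 = (+0.1190, +0.1190, 0)
  M2 = (+0.1190, -0.1190, 0)
  M3 = (-0.1190, -0.1190, 0)
rvec = (0.5457, -0.2154, -0.0944), |rvec| = θ = 0.59422 rad = 34.046°
Rodrigues: sinθ=0.55986, 1−cosθ=0.17141; R = I + sinθ·[k]× + (1−cosθ)·[k]×²:
    [+0.97315 +0.03188 -0.22795]
    [-0.14600 +0.85111 -0.50428]
    [+0.17794 +0.52402 +0.83291]
t = (0.0083, -0.0967, 0.5971) m
M0: Pc = R·M0+t = (-0.10371, +0.02196, +0.63828); u = 737.1·(-0.10371)/0.63828 + 310.1 = 190.3326, v = 642.7·(+0.02196)/0.63828 + 255.5 = 277.6085
M1: Pc = R·M1+t = (+0.12790, -0.01279, +0.68063); u = 737.1·(+0.12790)/0.68063 + 310.1 = 448.6093, v = 642.7·(-0.01279)/0.68063 + 255.5 = 243.4204
M2: Pc = R·M2+t = (+0.12031, -0.21536, +0.55592); u = 737.1·(+0.12031)/0.55592 + 310.1 = 469.6230, v = 642.7·(-0.21536)/0.55592 + 255.5 = 6.5242
M3: Pc = R·M3+t = (-0.11130, -0.18061, +0.51357); u = 737.1·(-0.11130)/0.51357 + 310.1 = 150.3583, v = 642.7·(-0.18061)/0.51357 + 255.5 = 29.4800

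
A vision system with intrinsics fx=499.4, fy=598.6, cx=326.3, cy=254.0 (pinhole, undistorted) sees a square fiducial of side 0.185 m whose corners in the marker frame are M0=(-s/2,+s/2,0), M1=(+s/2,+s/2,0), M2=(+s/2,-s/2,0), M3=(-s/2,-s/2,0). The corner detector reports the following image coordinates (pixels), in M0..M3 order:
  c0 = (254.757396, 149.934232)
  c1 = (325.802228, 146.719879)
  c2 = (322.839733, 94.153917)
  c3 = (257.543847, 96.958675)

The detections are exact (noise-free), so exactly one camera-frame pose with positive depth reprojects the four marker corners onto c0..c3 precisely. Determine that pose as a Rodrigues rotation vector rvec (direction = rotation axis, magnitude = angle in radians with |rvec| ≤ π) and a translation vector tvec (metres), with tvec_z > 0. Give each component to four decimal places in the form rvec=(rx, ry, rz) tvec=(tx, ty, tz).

Intrinsics K: fx=499.4, fy=598.6, cx=326.3, cy=254.0
Marker side s = 0.185 m; corners in marker frame (Z=0):
  M0 = (-0.0925, +0.0925, 0)
  M1 = (+0.0925, +0.0925, 0)
  M2 = (+0.0925, -0.0925, 0)
  M3 = (-0.0925, -0.0925, 0)
Detected image corners:
  c0 = (254.757396, 149.934232) px
  c1 = (325.802228, 146.719879) px
  c2 = (322.839733, 94.153917) px
  c3 = (257.543847, 96.958675) px
Planar DLT: solve 8×8 A·h = b for H (H[2,2]=1):
  H  [+372.46452 -131.81092 +290.28426]
  H  [-14.27537 +229.65622 +120.82684]
  H  [+0.01596 -0.45587 +1.00000]
B = K⁻¹H; ‖b₁‖=0.736208, ‖b₂‖=0.736208; λ = 2/(‖b₁‖+‖b₂‖) = 1.358312, sign → tz>0 ⇒ λ=+1.358312
r₁ = λ·B[:,0] = (+0.99890,-0.04159,+0.02167); r₂ = λ·B[:,1] = (+0.04607,+0.78387,-0.61921)
r₃ = r₁×r₂ = (+0.00876,+0.61953,+0.78492); SVD([r₁ r₂ r₃]) → R = UVᵀ:
  R  [+0.99890 +0.04607 +0.00876]
  R  [-0.04159 +0.78387 +0.61953]
  R  [+0.02167 -0.61921 +0.78492]
t = (-0.09796, -0.30219, +1.35831) m
tr R = 2.567694; θ = arccos((tr R − 1)/2) = 0.669959 rad = 38.386°
axis k = ((R−Rᵀ)₃₂, (R−Rᵀ)₁₃, (R−Rᵀ)₂₁) / (2 sinθ) = (-0.997451, -0.010397, -0.070587)
rvec = θ·k = (-0.668252, -0.006965, -0.047291)

rvec=(-0.6683, -0.0070, -0.0473) tvec=(-0.0980, -0.3022, 1.3583)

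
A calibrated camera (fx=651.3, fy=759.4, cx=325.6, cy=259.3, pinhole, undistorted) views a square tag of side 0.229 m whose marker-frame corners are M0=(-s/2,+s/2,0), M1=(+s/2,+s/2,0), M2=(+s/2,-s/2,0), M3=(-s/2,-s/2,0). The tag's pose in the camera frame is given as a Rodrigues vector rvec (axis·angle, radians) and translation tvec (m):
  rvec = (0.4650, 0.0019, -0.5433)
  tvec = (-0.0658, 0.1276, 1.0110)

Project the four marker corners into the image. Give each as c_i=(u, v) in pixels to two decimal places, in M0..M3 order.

c0=(260.69, 450.98) c1=(381.40, 373.36) c2=(308.72, 246.61) c3=(178.04, 335.64)

Intrinsics K: fx=651.3, fy=759.4, cx=325.6, cy=259.3
Marker side s = 0.229 m; corners in marker frame (Z=0):
  M0 = (-0.1145, +0.1145, 0)
  M1 = (+0.1145, +0.1145, 0)
  M2 = (+0.1145, -0.1145, 0)
  M3 = (-0.1145, -0.1145, 0)
rvec = (0.4650, 0.0019, -0.5433), |rvec| = θ = 0.71512 rad = 40.974°
Rodrigues: sinθ=0.65571, 1−cosθ=0.24499; R = I + sinθ·[k]× + (1−cosθ)·[k]×²:
    [+0.85859 +0.49859 -0.11928]
    [-0.49774 +0.75501 -0.42686]
    [-0.12277 +0.42587 +0.89642]
t = (-0.0658, 0.1276, 1.0110) m
M0: Pc = R·M0+t = (-0.10702, +0.27104, +1.07382); u = 651.3·(-0.10702)/1.07382 + 325.6 = 260.6889, v = 759.4·(+0.27104)/1.07382 + 259.3 = 450.9783
M1: Pc = R·M1+t = (+0.08960, +0.15706, +1.04571); u = 651.3·(+0.08960)/1.04571 + 325.6 = 381.4040, v = 759.4·(+0.15706)/1.04571 + 259.3 = 373.3567
M2: Pc = R·M2+t = (-0.02458, -0.01584, +0.94818); u = 651.3·(-0.02458)/0.94818 + 325.6 = 308.7168, v = 759.4·(-0.01584)/0.94818 + 259.3 = 246.6136
M3: Pc = R·M3+t = (-0.22120, +0.09814, +0.97629); u = 651.3·(-0.22120)/0.97629 + 325.6 = 178.0363, v = 759.4·(+0.09814)/0.97629 + 259.3 = 335.6388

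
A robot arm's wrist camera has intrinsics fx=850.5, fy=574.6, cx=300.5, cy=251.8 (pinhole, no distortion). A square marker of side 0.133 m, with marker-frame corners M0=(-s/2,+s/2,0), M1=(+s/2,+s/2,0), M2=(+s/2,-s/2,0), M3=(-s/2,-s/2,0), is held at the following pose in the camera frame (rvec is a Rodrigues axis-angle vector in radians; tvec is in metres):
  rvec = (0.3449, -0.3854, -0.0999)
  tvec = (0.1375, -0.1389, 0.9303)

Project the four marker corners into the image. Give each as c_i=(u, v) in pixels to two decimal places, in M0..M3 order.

Intrinsics K: fx=850.5, fy=574.6, cx=300.5, cy=251.8
Marker side s = 0.133 m; corners in marker frame (Z=0):
  M0 = (-0.0665, +0.0665, 0)
  M1 = (+0.0665, +0.0665, 0)
  M2 = (+0.0665, -0.0665, 0)
  M3 = (-0.0665, -0.0665, 0)
rvec = (0.3449, -0.3854, -0.0999), |rvec| = θ = 0.52675 rad = 30.181°
Rodrigues: sinθ=0.50273, 1−cosθ=0.13556; R = I + sinθ·[k]× + (1−cosθ)·[k]×²:
    [+0.92256 +0.03040 -0.38466]
    [-0.16028 +0.93701 -0.31036]
    [+0.35099 +0.34798 +0.86932]
t = (0.1375, -0.1389, 0.9303) m
M0: Pc = R·M0+t = (+0.07817, -0.06593, +0.93010); u = 850.5·(+0.07817)/0.93010 + 300.5 = 371.9816, v = 574.6·(-0.06593)/0.93010 + 251.8 = 211.0695
M1: Pc = R·M1+t = (+0.20087, -0.08725, +0.97678); u = 850.5·(+0.20087)/0.97678 + 300.5 = 475.4027, v = 574.6·(-0.08725)/0.97678 + 251.8 = 200.4758
M2: Pc = R·M2+t = (+0.19683, -0.21187, +0.93050); u = 850.5·(+0.19683)/0.93050 + 300.5 = 480.4059, v = 574.6·(-0.21187)/0.93050 + 251.8 = 120.9666
M3: Pc = R·M3+t = (+0.07413, -0.19055, +0.88382); u = 850.5·(+0.07413)/0.88382 + 300.5 = 371.8334, v = 574.6·(-0.19055)/0.88382 + 251.8 = 127.9156

c0=(371.98, 211.07) c1=(475.40, 200.48) c2=(480.41, 120.97) c3=(371.83, 127.92)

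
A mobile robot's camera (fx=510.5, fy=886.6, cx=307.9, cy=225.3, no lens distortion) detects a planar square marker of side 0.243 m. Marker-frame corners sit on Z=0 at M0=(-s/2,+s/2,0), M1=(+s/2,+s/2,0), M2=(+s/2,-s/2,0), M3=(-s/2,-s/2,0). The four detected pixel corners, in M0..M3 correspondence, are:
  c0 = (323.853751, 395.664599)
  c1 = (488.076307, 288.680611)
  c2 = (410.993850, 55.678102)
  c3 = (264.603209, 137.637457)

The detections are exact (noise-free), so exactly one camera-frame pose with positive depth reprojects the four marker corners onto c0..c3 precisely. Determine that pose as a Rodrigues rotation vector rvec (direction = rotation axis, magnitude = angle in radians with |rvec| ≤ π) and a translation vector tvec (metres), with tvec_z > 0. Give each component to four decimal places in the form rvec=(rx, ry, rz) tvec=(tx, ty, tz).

Intrinsics K: fx=510.5, fy=886.6, cx=307.9, cy=225.3
Marker side s = 0.243 m; corners in marker frame (Z=0):
  M0 = (-0.1215, +0.1215, 0)
  M1 = (+0.1215, +0.1215, 0)
  M2 = (+0.1215, -0.1215, 0)
  M3 = (-0.1215, -0.1215, 0)
Detected image corners:
  c0 = (323.853751, 395.664599) px
  c1 = (488.076307, 288.680611) px
  c2 = (410.993850, 55.678102) px
  c3 = (264.603209, 137.637457) px
Planar DLT: solve 8×8 A·h = b for H (H[2,2]=1):
  H  [+712.22266 +72.52852 +371.47373]
  H  [-340.65003 +885.82435 +209.87013]
  H  [+0.20330 -0.56173 +1.00000]
B = K⁻¹H; ‖b₁‖=1.360387, ‖b₂‖=1.360387; λ = 2/(‖b₁‖+‖b₂‖) = 0.735085, sign → tz>0 ⇒ λ=+0.735085
r₁ = λ·B[:,0] = (+0.93542,-0.32041,+0.14945); r₂ = λ·B[:,1] = (+0.35348,+0.83937,-0.41292)
r₃ = r₁×r₂ = (+0.00686,+0.43908,+0.89842); SVD([r₁ r₂ r₃]) → R = UVᵀ:
  R  [+0.93542 +0.35348 +0.00686]
  R  [-0.32041 +0.83937 +0.43908]
  R  [+0.14945 -0.41292 +0.89842]
t = (+0.09154, -0.01279, +0.73508) m
tr R = 2.673210; θ = arccos((tr R − 1)/2) = 0.579741 rad = 33.217°
axis k = ((R−Rᵀ)₃₂, (R−Rᵀ)₁₃, (R−Rᵀ)₂₁) / (2 sinθ) = (-0.777648, -0.130138, -0.615084)
rvec = θ·k = (-0.450834, -0.075446, -0.356589)

rvec=(-0.4508, -0.0754, -0.3566) tvec=(0.0915, -0.0128, 0.7351)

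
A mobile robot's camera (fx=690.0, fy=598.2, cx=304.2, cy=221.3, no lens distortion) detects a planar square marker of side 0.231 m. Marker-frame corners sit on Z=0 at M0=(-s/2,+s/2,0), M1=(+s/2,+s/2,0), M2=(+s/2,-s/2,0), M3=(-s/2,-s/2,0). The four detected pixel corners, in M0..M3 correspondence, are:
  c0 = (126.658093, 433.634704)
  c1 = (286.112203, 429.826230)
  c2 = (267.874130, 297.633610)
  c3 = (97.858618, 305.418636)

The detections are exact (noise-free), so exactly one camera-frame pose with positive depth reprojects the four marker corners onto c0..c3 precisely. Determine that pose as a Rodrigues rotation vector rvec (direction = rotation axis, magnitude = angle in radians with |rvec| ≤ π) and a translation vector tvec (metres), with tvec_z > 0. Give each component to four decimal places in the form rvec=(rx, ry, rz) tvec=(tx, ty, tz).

Intrinsics K: fx=690.0, fy=598.2, cx=304.2, cy=221.3
Marker side s = 0.231 m; corners in marker frame (Z=0):
  M0 = (-0.1155, +0.1155, 0)
  M1 = (+0.1155, +0.1155, 0)
  M2 = (+0.1155, -0.1155, 0)
  M3 = (-0.1155, -0.1155, 0)
Detected image corners:
  c0 = (126.658093, 433.634704) px
  c1 = (286.112203, 429.826230) px
  c2 = (267.874130, 297.633610) px
  c3 = (97.858618, 305.418636) px
Planar DLT: solve 8×8 A·h = b for H (H[2,2]=1):
  H  [+689.18041 +159.45289 +193.89278]
  H  [-68.46616 +671.52438 +368.88292]
  H  [-0.11910 +0.29454 +1.00000]
B = K⁻¹H; ‖b₁‖=1.060383, ‖b₂‖=1.060383; λ = 2/(‖b₁‖+‖b₂‖) = 0.943056, sign → tz>0 ⇒ λ=+0.943056
r₁ = λ·B[:,0] = (+0.99145,-0.06639,-0.11232); r₂ = λ·B[:,1] = (+0.09547,+0.95589,+0.27777)
r₃ = r₁×r₂ = (+0.08892,-0.28612,+0.95406); SVD([r₁ r₂ r₃]) → R = UVᵀ:
  R  [+0.99145 +0.09547 +0.08892]
  R  [-0.06639 +0.95589 -0.28612]
  R  [-0.11232 +0.27777 +0.95406]
t = (-0.15076, +0.23266, +0.94306) m
tr R = 2.901403; θ = arccos((tr R − 1)/2) = 0.315306 rad = 18.066°
axis k = ((R−Rᵀ)₃₂, (R−Rᵀ)₁₃, (R−Rᵀ)₂₁) / (2 sinθ) = (+0.909184, +0.324467, -0.260970)
rvec = θ·k = (+0.286671, +0.102306, -0.082285)

rvec=(0.2867, 0.1023, -0.0823) tvec=(-0.1508, 0.2327, 0.9431)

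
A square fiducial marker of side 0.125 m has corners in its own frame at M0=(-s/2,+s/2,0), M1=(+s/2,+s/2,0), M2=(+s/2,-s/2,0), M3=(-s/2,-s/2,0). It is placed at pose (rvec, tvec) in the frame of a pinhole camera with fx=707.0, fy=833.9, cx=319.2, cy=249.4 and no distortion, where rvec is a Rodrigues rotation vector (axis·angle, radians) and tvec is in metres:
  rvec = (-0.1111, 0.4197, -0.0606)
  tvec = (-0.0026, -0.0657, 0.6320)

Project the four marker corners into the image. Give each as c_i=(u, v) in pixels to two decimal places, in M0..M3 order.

Intrinsics K: fx=707.0, fy=833.9, cx=319.2, cy=249.4
Marker side s = 0.125 m; corners in marker frame (Z=0):
  M0 = (-0.0625, +0.0625, 0)
  M1 = (+0.0625, +0.0625, 0)
  M2 = (+0.0625, -0.0625, 0)
  M3 = (-0.0625, -0.0625, 0)
rvec = (-0.1111, 0.4197, -0.0606), |rvec| = θ = 0.43836 rad = 25.116°
Rodrigues: sinθ=0.42446, 1−cosθ=0.09455; R = I + sinθ·[k]× + (1−cosθ)·[k]×²:
    [+0.91152 +0.03573 +0.40970]
    [-0.08162 +0.99212 +0.09506]
    [-0.40307 -0.12009 +0.90725]
t = (-0.0026, -0.0657, 0.6320) m
M0: Pc = R·M0+t = (-0.05734, +0.00141, +0.64969); u = 707.0·(-0.05734)/0.64969 + 319.2 = 256.8053, v = 833.9·(+0.00141)/0.64969 + 249.4 = 251.2082
M1: Pc = R·M1+t = (+0.05660, -0.00879, +0.59930); u = 707.0·(+0.05660)/0.59930 + 319.2 = 385.9754, v = 833.9·(-0.00879)/0.59930 + 249.4 = 237.1638
M2: Pc = R·M2+t = (+0.05214, -0.13281, +0.61431); u = 707.0·(+0.05214)/0.61431 + 319.2 = 379.2029, v = 833.9·(-0.13281)/0.61431 + 249.4 = 69.1187
M3: Pc = R·M3+t = (-0.06180, -0.12261, +0.66470); u = 707.0·(-0.06180)/0.66470 + 319.2 = 253.4633, v = 833.9·(-0.12261)/0.66470 + 249.4 = 95.5838

c0=(256.81, 251.21) c1=(385.98, 237.16) c2=(379.20, 69.12) c3=(253.46, 95.58)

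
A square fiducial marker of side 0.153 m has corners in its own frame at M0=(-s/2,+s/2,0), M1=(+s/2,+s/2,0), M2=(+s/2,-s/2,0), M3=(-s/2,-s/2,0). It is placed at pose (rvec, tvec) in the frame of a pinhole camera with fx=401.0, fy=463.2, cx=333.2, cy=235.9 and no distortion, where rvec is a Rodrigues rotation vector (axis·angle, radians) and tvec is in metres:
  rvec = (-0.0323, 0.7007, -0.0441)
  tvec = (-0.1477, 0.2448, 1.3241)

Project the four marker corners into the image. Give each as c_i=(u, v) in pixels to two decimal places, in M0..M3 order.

c0=(273.53, 345.83) c1=(305.76, 351.48) c2=(304.48, 295.50) c3=(272.51, 293.88)

Intrinsics K: fx=401.0, fy=463.2, cx=333.2, cy=235.9
Marker side s = 0.153 m; corners in marker frame (Z=0):
  M0 = (-0.0765, +0.0765, 0)
  M1 = (+0.0765, +0.0765, 0)
  M2 = (+0.0765, -0.0765, 0)
  M3 = (-0.0765, -0.0765, 0)
rvec = (-0.0323, 0.7007, -0.0441), |rvec| = θ = 0.70283 rad = 40.269°
Rodrigues: sinθ=0.64638, 1−cosθ=0.23698; R = I + sinθ·[k]× + (1−cosθ)·[k]×²:
    [+0.76352 +0.02970 +0.64510]
    [-0.05142 +0.99857 +0.01488]
    [-0.64374 -0.04453 +0.76395]
t = (-0.1477, 0.2448, 1.3241) m
M0: Pc = R·M0+t = (-0.20384, +0.32512, +1.36994); u = 401.0·(-0.20384)/1.36994 + 333.2 = 273.5341, v = 463.2·(+0.32512)/1.36994 + 235.9 = 345.8299
M1: Pc = R·M1+t = (-0.08702, +0.31726, +1.27145); u = 401.0·(-0.08702)/1.27145 + 333.2 = 305.7552, v = 463.2·(+0.31726)/1.27145 + 235.9 = 351.4796
M2: Pc = R·M2+t = (-0.09156, +0.16448, +1.27826); u = 401.0·(-0.09156)/1.27826 + 333.2 = 304.4760, v = 463.2·(+0.16448)/1.27826 + 235.9 = 295.5009
M3: Pc = R·M3+t = (-0.20838, +0.17234, +1.37675); u = 401.0·(-0.20838)/1.37675 + 333.2 = 272.5059, v = 463.2·(+0.17234)/1.37675 + 235.9 = 293.8838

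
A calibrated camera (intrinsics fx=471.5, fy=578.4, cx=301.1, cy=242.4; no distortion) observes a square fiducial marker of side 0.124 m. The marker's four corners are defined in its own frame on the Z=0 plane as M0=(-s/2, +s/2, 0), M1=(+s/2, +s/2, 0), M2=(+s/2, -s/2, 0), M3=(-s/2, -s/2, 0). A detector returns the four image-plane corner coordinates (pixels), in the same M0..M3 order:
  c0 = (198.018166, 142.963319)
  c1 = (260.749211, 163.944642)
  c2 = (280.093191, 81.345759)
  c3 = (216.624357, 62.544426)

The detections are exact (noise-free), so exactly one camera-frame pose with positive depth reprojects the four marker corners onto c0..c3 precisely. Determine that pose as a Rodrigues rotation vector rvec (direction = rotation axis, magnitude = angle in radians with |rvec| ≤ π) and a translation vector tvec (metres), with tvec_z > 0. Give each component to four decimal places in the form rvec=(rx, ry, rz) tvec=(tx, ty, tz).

rvec=(-0.0038, 0.1921, 0.2839) tvec=(-0.1129, -0.1906, 0.8496)

Intrinsics K: fx=471.5, fy=578.4, cx=301.1, cy=242.4
Marker side s = 0.124 m; corners in marker frame (Z=0):
  M0 = (-0.0620, +0.0620, 0)
  M1 = (+0.0620, +0.0620, 0)
  M2 = (+0.0620, -0.0620, 0)
  M3 = (-0.0620, -0.0620, 0)
Detected image corners:
  c0 = (198.018166, 142.963319) px
  c1 = (260.749211, 163.944642) px
  c2 = (280.093191, 81.345759) px
  c3 = (216.624357, 62.544426) px
Planar DLT: solve 8×8 A·h = b for H (H[2,2]=1):
  H  [+455.74511 -146.43394 +238.42010]
  H  [+135.36669 +660.29880 +112.63169]
  H  [-0.22238 +0.02742 +1.00000]
B = K⁻¹H; ‖b₁‖=1.177083, ‖b₂‖=1.177083; λ = 2/(‖b₁‖+‖b₂‖) = 0.849558, sign → tz>0 ⇒ λ=+0.849558
r₁ = λ·B[:,0] = (+0.94182,+0.27800,-0.18893); r₂ = λ·B[:,1] = (-0.27872,+0.96009,+0.02330)
r₃ = r₁×r₂ = (+0.18786,+0.03072,+0.98172); SVD([r₁ r₂ r₃]) → R = UVᵀ:
  R  [+0.94182 -0.27872 +0.18786]
  R  [+0.27800 +0.96009 +0.03072]
  R  [-0.18893 +0.02330 +0.98172]
t = (-0.11294, -0.19060, +0.84956) m
tr R = 2.883622; θ = arccos((tr R − 1)/2) = 0.342819 rad = 19.642°
axis k = ((R−Rᵀ)₃₂, (R−Rᵀ)₁₃, (R−Rᵀ)₂₁) / (2 sinθ) = (-0.011041, +0.560455, +0.828111)
rvec = θ·k = (-0.003785, +0.192134, +0.283892)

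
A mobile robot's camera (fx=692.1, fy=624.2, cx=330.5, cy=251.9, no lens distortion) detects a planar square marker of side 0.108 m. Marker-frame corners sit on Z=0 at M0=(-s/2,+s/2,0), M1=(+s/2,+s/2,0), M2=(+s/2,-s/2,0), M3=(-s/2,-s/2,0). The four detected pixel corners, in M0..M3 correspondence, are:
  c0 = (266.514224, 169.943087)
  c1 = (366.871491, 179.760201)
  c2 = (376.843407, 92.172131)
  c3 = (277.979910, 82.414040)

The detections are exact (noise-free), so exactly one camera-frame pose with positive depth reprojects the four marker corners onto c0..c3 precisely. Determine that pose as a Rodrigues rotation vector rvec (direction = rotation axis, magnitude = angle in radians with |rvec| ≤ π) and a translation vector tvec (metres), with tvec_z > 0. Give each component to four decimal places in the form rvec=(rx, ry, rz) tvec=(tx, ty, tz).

Intrinsics K: fx=692.1, fy=624.2, cx=330.5, cy=251.9
Marker side s = 0.108 m; corners in marker frame (Z=0):
  M0 = (-0.0540, +0.0540, 0)
  M1 = (+0.0540, +0.0540, 0)
  M2 = (+0.0540, -0.0540, 0)
  M3 = (-0.0540, -0.0540, 0)
Detected image corners:
  c0 = (266.514224, 169.943087) px
  c1 = (366.871491, 179.760201) px
  c2 = (376.843407, 92.172131) px
  c3 = (277.979910, 82.414040) px
Planar DLT: solve 8×8 A·h = b for H (H[2,2]=1):
  H  [+925.21994 -143.64489 +322.11682]
  H  [+91.82579 +792.65706 +130.74886]
  H  [+0.00917 -0.13787 +1.00000]
B = K⁻¹H; ‖b₁‖=1.340178, ‖b₂‖=1.340178; λ = 2/(‖b₁‖+‖b₂‖) = 0.746170, sign → tz>0 ⇒ λ=+0.746170
r₁ = λ·B[:,0] = (+0.99423,+0.10701,+0.00684); r₂ = λ·B[:,1] = (-0.10574,+0.98906,-0.10287)
r₃ = r₁×r₂ = (-0.01778,+0.10156,+0.99467); SVD([r₁ r₂ r₃]) → R = UVᵀ:
  R  [+0.99423 -0.10574 -0.01778]
  R  [+0.10701 +0.98906 +0.10156]
  R  [+0.00684 -0.10287 +0.99467]
t = (-0.00904, -0.14482, +0.74617) m
tr R = 2.977964; θ = arccos((tr R − 1)/2) = 0.148582 rad = 8.513°
axis k = ((R−Rᵀ)₃₂, (R−Rᵀ)₁₃, (R−Rᵀ)₂₁) / (2 sinθ) = (-0.690462, -0.083146, +0.718574)
rvec = θ·k = (-0.102590, -0.012354, +0.106767)

rvec=(-0.1026, -0.0124, 0.1068) tvec=(-0.0090, -0.1448, 0.7462)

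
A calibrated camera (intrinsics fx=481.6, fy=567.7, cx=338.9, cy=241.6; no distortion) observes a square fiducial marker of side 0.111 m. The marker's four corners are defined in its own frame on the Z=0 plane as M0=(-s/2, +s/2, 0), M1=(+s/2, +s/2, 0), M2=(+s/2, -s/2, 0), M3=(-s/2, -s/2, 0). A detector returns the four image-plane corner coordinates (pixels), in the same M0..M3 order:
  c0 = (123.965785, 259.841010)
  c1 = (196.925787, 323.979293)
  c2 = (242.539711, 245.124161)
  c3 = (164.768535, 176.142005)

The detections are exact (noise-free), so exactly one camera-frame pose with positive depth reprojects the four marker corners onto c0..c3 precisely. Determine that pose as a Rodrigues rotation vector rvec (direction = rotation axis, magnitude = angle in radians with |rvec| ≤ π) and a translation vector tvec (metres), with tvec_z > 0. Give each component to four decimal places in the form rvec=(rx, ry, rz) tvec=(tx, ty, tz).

rvec=(0.3467, 0.0892, 0.6460) tvec=(-0.1870, 0.0112, 0.5718)

Intrinsics K: fx=481.6, fy=567.7, cx=338.9, cy=241.6
Marker side s = 0.111 m; corners in marker frame (Z=0):
  M0 = (-0.0555, +0.0555, 0)
  M1 = (+0.0555, +0.0555, 0)
  M2 = (+0.0555, -0.0555, 0)
  M3 = (-0.0555, -0.0555, 0)
Detected image corners:
  c0 = (123.965785, 259.841010) px
  c1 = (196.925787, 323.979293) px
  c2 = (242.539711, 245.124161) px
  c3 = (164.768535, 176.142005) px
Planar DLT: solve 8×8 A·h = b for H (H[2,2]=1):
  H  [+686.41447 -279.93575 +181.42336]
  H  [+610.18762 +883.14502 +252.70964]
  H  [+0.04487 +0.60084 +1.00000]
B = K⁻¹H; ‖b₁‖=1.749010, ‖b₂‖=1.749010; λ = 2/(‖b₁‖+‖b₂‖) = 0.571752, sign → tz>0 ⇒ λ=+0.571752
r₁ = λ·B[:,0] = (+0.79685,+0.60363,+0.02565); r₂ = λ·B[:,1] = (-0.57408,+0.74325,+0.34353)
r₃ = r₁×r₂ = (+0.18830,-0.28847,+0.93879); SVD([r₁ r₂ r₃]) → R = UVᵀ:
  R  [+0.79685 -0.57408 +0.18830]
  R  [+0.60363 +0.74325 -0.28847]
  R  [+0.02565 +0.34353 +0.93879]
t = (-0.18696, +0.01119, +0.57175) m
tr R = 2.478896; θ = arccos((tr R − 1)/2) = 0.738546 rad = 42.316°
axis k = ((R−Rᵀ)₃₂, (R−Rᵀ)₁₃, (R−Rᵀ)₂₁) / (2 sinθ) = (+0.469391, +0.120798, +0.874689)
rvec = θ·k = (+0.346667, +0.089215, +0.645998)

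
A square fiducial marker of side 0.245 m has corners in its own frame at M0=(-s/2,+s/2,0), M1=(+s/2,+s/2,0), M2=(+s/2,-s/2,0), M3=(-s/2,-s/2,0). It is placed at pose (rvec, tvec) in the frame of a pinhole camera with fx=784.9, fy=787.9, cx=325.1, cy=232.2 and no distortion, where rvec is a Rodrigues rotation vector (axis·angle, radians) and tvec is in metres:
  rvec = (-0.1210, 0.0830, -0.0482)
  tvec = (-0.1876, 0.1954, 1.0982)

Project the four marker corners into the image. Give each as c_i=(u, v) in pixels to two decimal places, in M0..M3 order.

Intrinsics K: fx=784.9, fy=787.9, cx=325.1, cy=232.2
Marker side s = 0.245 m; corners in marker frame (Z=0):
  M0 = (-0.1225, +0.1225, 0)
  M1 = (+0.1225, +0.1225, 0)
  M2 = (+0.1225, -0.1225, 0)
  M3 = (-0.1225, -0.1225, 0)
rvec = (-0.1210, 0.0830, -0.0482), |rvec| = θ = 0.15444 rad = 8.849°
Rodrigues: sinθ=0.15383, 1−cosθ=0.01190; R = I + sinθ·[k]× + (1−cosθ)·[k]×²:
    [+0.99540 +0.04300 +0.08558]
    [-0.05302 +0.99153 +0.11852]
    [-0.07976 -0.12252 +0.98926]
t = (-0.1876, 0.1954, 1.0982) m
M0: Pc = R·M0+t = (-0.30427, +0.32336, +1.09296); u = 784.9·(-0.30427)/1.09296 + 325.1 = 106.5917, v = 787.9·(+0.32336)/1.09296 + 232.2 = 465.3038
M1: Pc = R·M1+t = (-0.06040, +0.31037, +1.07342); u = 784.9·(-0.06040)/1.07342 + 325.1 = 280.9376, v = 787.9·(+0.31037)/1.07342 + 232.2 = 460.0127
M2: Pc = R·M2+t = (-0.07093, +0.06744, +1.10344); u = 784.9·(-0.07093)/1.10344 + 325.1 = 274.6457, v = 787.9·(+0.06744)/1.10344 + 232.2 = 280.3564
M3: Pc = R·M3+t = (-0.31480, +0.08043, +1.12298); u = 784.9·(-0.31480)/1.12298 + 325.1 = 105.0694, v = 787.9·(+0.08043)/1.12298 + 232.2 = 288.6324

c0=(106.59, 465.30) c1=(280.94, 460.01) c2=(274.65, 280.36) c3=(105.07, 288.63)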